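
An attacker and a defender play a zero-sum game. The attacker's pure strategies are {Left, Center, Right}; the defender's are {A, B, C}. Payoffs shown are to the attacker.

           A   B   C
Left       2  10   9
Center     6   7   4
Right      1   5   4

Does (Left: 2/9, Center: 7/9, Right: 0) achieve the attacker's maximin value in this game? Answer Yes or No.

Against A this mix gives (2/9)·2 + (7/9)·6 = 46/9.
Against B this mix gives (2/9)·10 + (7/9)·7 = 23/3.
Against C this mix gives (2/9)·9 + (7/9)·4 = 46/9.
All of the defender's active replies (A, C) yield 46/9, and no column does worse for the attacker. The mix makes the defender indifferent and guarantees 46/9, so it is optimal.

Yes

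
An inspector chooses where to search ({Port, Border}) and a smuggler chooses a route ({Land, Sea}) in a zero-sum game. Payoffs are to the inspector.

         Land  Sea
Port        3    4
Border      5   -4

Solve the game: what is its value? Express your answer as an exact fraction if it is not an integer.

Row minima: Port → 3, Border → -4; maximin = 3.
Column maxima: Land → 5, Sea → 4; minimax = 4.
3 ≠ 4, so there is no saddle point; optimal play is mixed.
Let the inspector play Port with probability p. Expected payoff against Land: 3p + 5(1−p) = −2p + 5; against Sea: 4p + (-4)(1−p) = 8p − 4.
Setting these equal: −2p + 5 = 8p − 4 ⇒ −10p = -9 ⇒ p = 9/10, and the value is (-2)·(9/10) + 5 = 16/5.
For the smuggler: with q = P(Land), equating Port's and Border's payoffs gives −q + 4 = 9q − 4 ⇒ q = 4/5.

16/5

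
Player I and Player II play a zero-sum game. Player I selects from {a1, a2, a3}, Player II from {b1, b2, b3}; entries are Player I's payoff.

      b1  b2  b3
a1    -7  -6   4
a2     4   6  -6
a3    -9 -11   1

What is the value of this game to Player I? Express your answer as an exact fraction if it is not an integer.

-26/21

Row minima: a1 → -7, a2 → -6, a3 → -11; maximin = -6.
Column maxima: b1 → 4, b2 → 6, b3 → 4; minimax = 4.
-6 ≠ 4, so there is no saddle point; optimal play is mixed.
a3 is strictly dominated by a1, so Player I never plays it.
With a3 eliminated, b2 is strictly dominated by b1 (it gives Player I strictly more in every remaining row), so Player II never plays it.
On the remaining 2×2 (a1, a2 vs b1, b3):
Let Player I play a1 with probability p. Expected payoff against b1: (-7)p + 4(1−p) = −11p + 4; against b3: 4p + (-6)(1−p) = 10p − 6.
Setting these equal: −11p + 4 = 10p − 6 ⇒ −21p = -10 ⇒ p = 10/21, and the value is (-11)·(10/21) + 4 = -26/21.
For Player II: with q = P(b1), equating a1's and a2's payoffs gives −11q + 4 = 10q − 6 ⇒ q = 10/21.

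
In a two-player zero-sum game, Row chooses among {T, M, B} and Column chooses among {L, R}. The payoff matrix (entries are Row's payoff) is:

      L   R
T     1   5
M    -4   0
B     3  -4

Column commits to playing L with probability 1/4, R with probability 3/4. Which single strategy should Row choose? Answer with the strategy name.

Expected payoff of T: (1/4)·1 + (3/4)·5 = 4.
Expected payoff of M: (1/4)·(-4) + (3/4)·0 = -1.
Expected payoff of B: (1/4)·3 + (3/4)·(-4) = -9/4.
The largest is 4, so Row's best response is T.

T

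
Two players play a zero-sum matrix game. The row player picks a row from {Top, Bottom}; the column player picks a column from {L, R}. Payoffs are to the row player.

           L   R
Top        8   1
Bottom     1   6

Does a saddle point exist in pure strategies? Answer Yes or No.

Row minima: Top → 1, Bottom → 1; maximin = 1.
Column maxima: L → 8, R → 6; minimax = 6.
1 ≠ 6, so no pure-strategy equilibrium exists.

No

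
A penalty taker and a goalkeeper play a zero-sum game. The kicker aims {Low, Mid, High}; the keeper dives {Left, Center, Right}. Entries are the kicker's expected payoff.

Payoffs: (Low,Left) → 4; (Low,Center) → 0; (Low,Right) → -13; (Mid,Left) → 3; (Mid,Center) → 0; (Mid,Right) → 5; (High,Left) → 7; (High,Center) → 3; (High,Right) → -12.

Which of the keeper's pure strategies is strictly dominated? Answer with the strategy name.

Left

Center holds the kicker's payoff strictly below Left in every row: 0 < 4, 0 < 3, 3 < 7.
So Left is strictly dominated for the keeper.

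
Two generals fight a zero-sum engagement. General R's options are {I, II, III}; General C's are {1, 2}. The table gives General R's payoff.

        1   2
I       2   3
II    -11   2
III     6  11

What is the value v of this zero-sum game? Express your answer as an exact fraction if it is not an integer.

6

Row minima: I → 2, II → -11, III → 6; maximin = 6.
Column maxima: 1 → 6, 2 → 11; minimax = 6.
Since maximin = minimax = 6, there is a saddle point and the value is 6.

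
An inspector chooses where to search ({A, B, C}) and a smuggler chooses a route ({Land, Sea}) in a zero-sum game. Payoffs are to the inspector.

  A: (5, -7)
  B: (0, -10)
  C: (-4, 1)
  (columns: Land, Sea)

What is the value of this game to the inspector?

-23/17

Row minima: A → -7, B → -10, C → -4; maximin = -4.
Column maxima: Land → 5, Sea → 1; minimax = 1.
-4 ≠ 1, so there is no saddle point; optimal play is mixed.
B is strictly dominated by A, so the inspector never plays it.
On the remaining 2×2 (A, C vs Land, Sea):
Let the inspector play A with probability p. Expected payoff against Land: 5p + (-4)(1−p) = 9p − 4; against Sea: (-7)p + 1(1−p) = −8p + 1.
Setting these equal: 9p − 4 = −8p + 1 ⇒ 17p = 5 ⇒ p = 5/17, and the value is (9)·(5/17) − 4 = -23/17.
For the smuggler: with q = P(Land), equating A's and C's payoffs gives 12q − 7 = −5q + 1 ⇒ q = 8/17.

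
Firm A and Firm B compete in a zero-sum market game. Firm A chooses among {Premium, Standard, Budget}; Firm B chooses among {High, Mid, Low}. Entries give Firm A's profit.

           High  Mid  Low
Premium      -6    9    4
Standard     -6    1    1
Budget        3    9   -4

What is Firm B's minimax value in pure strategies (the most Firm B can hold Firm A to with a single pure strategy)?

3

Column maxima: High → 3, Mid → 9, Low → 4.
The smallest of these is 3.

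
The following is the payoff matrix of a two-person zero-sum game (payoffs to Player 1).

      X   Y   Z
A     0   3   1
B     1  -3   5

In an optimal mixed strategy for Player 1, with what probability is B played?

Row minima: A → 0, B → -3; maximin = 0.
Column maxima: X → 1, Y → 3, Z → 5; minimax = 1.
0 ≠ 1, so there is no saddle point; optimal play is mixed.
Z is strictly dominated by X (it gives Player 1 strictly more in every row), so Player 2 never plays it.
On the remaining 2×2 (A, B vs X, Y):
Let Player 1 play A with probability p. Expected payoff against X: 0p + 1(1−p) = −p + 1; against Y: 3p + (-3)(1−p) = 6p − 3.
Setting these equal: −p + 1 = 6p − 3 ⇒ −7p = -4 ⇒ p = 4/7, and the value is (-1)·(4/7) + 1 = 3/7.
For Player 2: with q = P(X), equating A's and B's payoffs gives −3q + 3 = 4q − 3 ⇒ q = 6/7.

3/7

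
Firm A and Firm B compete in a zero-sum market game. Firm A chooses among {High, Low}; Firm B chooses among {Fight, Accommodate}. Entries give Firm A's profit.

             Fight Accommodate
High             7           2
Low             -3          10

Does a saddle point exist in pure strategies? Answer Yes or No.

No

Row minima: High → 2, Low → -3; maximin = 2.
Column maxima: Fight → 7, Accommodate → 10; minimax = 7.
2 ≠ 7, so no pure-strategy equilibrium exists.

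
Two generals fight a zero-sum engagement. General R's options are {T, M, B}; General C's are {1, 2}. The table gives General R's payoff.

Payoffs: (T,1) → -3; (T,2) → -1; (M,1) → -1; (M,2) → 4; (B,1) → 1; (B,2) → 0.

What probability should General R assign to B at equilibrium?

5/6

Row minima: T → -3, M → -1, B → 0; maximin = 0.
Column maxima: 1 → 1, 2 → 4; minimax = 1.
0 ≠ 1, so there is no saddle point; optimal play is mixed.
T is strictly dominated by M, so General R never plays it.
On the remaining 2×2 (M, B vs 1, 2):
Let General R play M with probability p. Expected payoff against 1: (-1)p + 1(1−p) = −2p + 1; against 2: 4p + 0(1−p) = 4p.
Setting these equal: −2p + 1 = 4p ⇒ −6p = -1 ⇒ p = 1/6, and the value is (-2)·(1/6) + 1 = 2/3.
For General C: with q = P(1), equating M's and B's payoffs gives −5q + 4 = q ⇒ q = 2/3.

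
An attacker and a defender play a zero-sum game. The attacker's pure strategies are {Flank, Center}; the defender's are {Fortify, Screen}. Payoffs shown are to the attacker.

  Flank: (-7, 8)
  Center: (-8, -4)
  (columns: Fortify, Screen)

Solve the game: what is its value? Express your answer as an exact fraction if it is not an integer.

-7

Row minima: Flank → -7, Center → -8; maximin = -7.
Column maxima: Fortify → -7, Screen → 8; minimax = -7.
Since maximin = minimax = -7, there is a saddle point and the value is -7.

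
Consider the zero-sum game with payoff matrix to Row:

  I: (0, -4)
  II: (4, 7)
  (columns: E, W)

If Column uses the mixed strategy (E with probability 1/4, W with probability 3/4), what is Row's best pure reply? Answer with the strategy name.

Expected payoff of I: (1/4)·0 + (3/4)·(-4) = -3.
Expected payoff of II: (1/4)·4 + (3/4)·7 = 25/4.
The largest is 25/4, so Row's best response is II.

II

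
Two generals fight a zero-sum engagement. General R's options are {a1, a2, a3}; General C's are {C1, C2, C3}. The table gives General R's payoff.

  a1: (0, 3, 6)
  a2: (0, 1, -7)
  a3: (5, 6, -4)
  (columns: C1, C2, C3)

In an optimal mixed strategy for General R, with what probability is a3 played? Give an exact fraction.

2/5

Row minima: a1 → 0, a2 → -7, a3 → -4; maximin = 0.
Column maxima: C1 → 5, C2 → 6, C3 → 6; minimax = 5.
0 ≠ 5, so there is no saddle point; optimal play is mixed.
a2 is strictly dominated by a3, so General R never plays it.
C2 is strictly dominated by C1 (it gives General R strictly more in every row), so General C never plays it.
On the remaining 2×2 (a1, a3 vs C1, C3):
Let General R play a1 with probability p. Expected payoff against C1: 0p + 5(1−p) = −5p + 5; against C3: 6p + (-4)(1−p) = 10p − 4.
Setting these equal: −5p + 5 = 10p − 4 ⇒ −15p = -9 ⇒ p = 3/5, and the value is (-5)·(3/5) + 5 = 2.
For General C: with q = P(C1), equating a1's and a3's payoffs gives −6q + 6 = 9q − 4 ⇒ q = 2/3.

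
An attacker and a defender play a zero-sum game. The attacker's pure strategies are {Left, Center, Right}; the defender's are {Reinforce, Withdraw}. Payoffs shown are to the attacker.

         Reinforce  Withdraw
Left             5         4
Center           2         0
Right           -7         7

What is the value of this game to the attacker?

21/5

Row minima: Left → 4, Center → 0, Right → -7; maximin = 4.
Column maxima: Reinforce → 5, Withdraw → 7; minimax = 5.
4 ≠ 5, so there is no saddle point; optimal play is mixed.
Center is strictly dominated by Left, so the attacker never plays it.
On the remaining 2×2 (Left, Right vs Reinforce, Withdraw):
Let the attacker play Left with probability p. Expected payoff against Reinforce: 5p + (-7)(1−p) = 12p − 7; against Withdraw: 4p + 7(1−p) = −3p + 7.
Setting these equal: 12p − 7 = −3p + 7 ⇒ 15p = 14 ⇒ p = 14/15, and the value is (12)·(14/15) − 7 = 21/5.
For the defender: with q = P(Reinforce), equating Left's and Right's payoffs gives q + 4 = −14q + 7 ⇒ q = 1/5.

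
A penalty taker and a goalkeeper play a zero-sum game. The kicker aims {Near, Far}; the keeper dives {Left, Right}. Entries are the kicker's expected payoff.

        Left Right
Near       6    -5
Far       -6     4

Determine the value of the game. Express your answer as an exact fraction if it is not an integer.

-2/7

Row minima: Near → -5, Far → -6; maximin = -5.
Column maxima: Left → 6, Right → 4; minimax = 4.
-5 ≠ 4, so there is no saddle point; optimal play is mixed.
Let the kicker play Near with probability p. Expected payoff against Left: 6p + (-6)(1−p) = 12p − 6; against Right: (-5)p + 4(1−p) = −9p + 4.
Setting these equal: 12p − 6 = −9p + 4 ⇒ 21p = 10 ⇒ p = 10/21, and the value is (12)·(10/21) − 6 = -2/7.
For the keeper: with q = P(Left), equating Near's and Far's payoffs gives 11q − 5 = −10q + 4 ⇒ q = 3/7.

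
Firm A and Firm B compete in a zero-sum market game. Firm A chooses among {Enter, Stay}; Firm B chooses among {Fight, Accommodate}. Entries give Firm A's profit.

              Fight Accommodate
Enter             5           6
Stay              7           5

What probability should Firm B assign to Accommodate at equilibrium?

2/3

Row minima: Enter → 5, Stay → 5; maximin = 5.
Column maxima: Fight → 7, Accommodate → 6; minimax = 6.
5 ≠ 6, so there is no saddle point; optimal play is mixed.
Let Firm A play Enter with probability p. Expected payoff against Fight: 5p + 7(1−p) = −2p + 7; against Accommodate: 6p + 5(1−p) = p + 5.
Setting these equal: −2p + 7 = p + 5 ⇒ −3p = -2 ⇒ p = 2/3, and the value is (-2)·(2/3) + 7 = 17/3.
For Firm B: with q = P(Fight), equating Enter's and Stay's payoffs gives −q + 6 = 2q + 5 ⇒ q = 1/3.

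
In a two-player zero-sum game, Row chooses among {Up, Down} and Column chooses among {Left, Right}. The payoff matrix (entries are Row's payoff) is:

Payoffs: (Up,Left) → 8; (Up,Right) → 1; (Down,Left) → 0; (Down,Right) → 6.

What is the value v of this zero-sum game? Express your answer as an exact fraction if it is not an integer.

48/13

Row minima: Up → 1, Down → 0; maximin = 1.
Column maxima: Left → 8, Right → 6; minimax = 6.
1 ≠ 6, so there is no saddle point; optimal play is mixed.
Let Row play Up with probability p. Expected payoff against Left: 8p + 0(1−p) = 8p; against Right: 1p + 6(1−p) = −5p + 6.
Setting these equal: 8p = −5p + 6 ⇒ 13p = 6 ⇒ p = 6/13, and the value is (8)·(6/13) = 48/13.
For Column: with q = P(Left), equating Up's and Down's payoffs gives 7q + 1 = −6q + 6 ⇒ q = 5/13.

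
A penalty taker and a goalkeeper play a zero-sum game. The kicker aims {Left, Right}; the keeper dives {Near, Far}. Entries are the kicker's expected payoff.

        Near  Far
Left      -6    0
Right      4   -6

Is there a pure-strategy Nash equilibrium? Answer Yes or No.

Row minima: Left → -6, Right → -6; maximin = -6.
Column maxima: Near → 4, Far → 0; minimax = 0.
-6 ≠ 0, so no pure-strategy equilibrium exists.

No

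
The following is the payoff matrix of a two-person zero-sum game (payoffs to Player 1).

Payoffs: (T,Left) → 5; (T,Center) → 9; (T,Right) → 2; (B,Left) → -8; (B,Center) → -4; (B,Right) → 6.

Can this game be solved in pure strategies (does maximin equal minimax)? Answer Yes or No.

Row minima: T → 2, B → -8; maximin = 2.
Column maxima: Left → 5, Center → 9, Right → 6; minimax = 5.
2 ≠ 5, so no pure-strategy equilibrium exists.

No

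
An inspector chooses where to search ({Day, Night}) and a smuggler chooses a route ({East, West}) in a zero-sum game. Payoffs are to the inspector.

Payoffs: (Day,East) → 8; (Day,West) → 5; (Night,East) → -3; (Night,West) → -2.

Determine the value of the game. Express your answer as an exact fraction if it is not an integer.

5

Row minima: Day → 5, Night → -3; maximin = 5.
Column maxima: East → 8, West → 5; minimax = 5.
Since maximin = minimax = 5, there is a saddle point and the value is 5.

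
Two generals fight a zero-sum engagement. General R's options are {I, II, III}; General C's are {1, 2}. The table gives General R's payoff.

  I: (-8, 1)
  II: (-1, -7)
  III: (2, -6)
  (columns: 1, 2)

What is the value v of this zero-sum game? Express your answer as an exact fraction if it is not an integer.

-46/17

Row minima: I → -8, II → -7, III → -6; maximin = -6.
Column maxima: 1 → 2, 2 → 1; minimax = 1.
-6 ≠ 1, so there is no saddle point; optimal play is mixed.
II is strictly dominated by III, so General R never plays it.
On the remaining 2×2 (I, III vs 1, 2):
Let General R play I with probability p. Expected payoff against 1: (-8)p + 2(1−p) = −10p + 2; against 2: 1p + (-6)(1−p) = 7p − 6.
Setting these equal: −10p + 2 = 7p − 6 ⇒ −17p = -8 ⇒ p = 8/17, and the value is (-10)·(8/17) + 2 = -46/17.
For General C: with q = P(1), equating I's and III's payoffs gives −9q + 1 = 8q − 6 ⇒ q = 7/17.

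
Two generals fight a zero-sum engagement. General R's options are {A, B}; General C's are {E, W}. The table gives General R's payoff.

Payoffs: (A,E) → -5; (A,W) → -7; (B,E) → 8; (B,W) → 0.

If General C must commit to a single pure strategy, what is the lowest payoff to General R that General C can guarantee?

0

Column maxima: E → 8, W → 0.
The smallest of these is 0.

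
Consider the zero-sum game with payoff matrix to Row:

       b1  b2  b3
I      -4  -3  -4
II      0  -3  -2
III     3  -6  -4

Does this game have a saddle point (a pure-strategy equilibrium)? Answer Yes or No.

Yes

Row minima: I → -4, II → -3, III → -6; maximin = -3.
Column maxima: b1 → 3, b2 → -3, b3 → -2; minimax = -3.
maximin = minimax = -3, so a saddle point exists.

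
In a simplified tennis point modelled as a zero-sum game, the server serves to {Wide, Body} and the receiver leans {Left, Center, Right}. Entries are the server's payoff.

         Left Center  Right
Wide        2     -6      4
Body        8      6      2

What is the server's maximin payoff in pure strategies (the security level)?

Row minima: Wide → -6, Body → 2.
The best of these is 2.

2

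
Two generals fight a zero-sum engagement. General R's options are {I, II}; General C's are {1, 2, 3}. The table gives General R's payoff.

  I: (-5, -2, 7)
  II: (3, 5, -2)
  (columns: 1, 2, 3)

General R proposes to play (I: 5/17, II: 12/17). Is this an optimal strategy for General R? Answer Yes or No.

Against 1 this mix gives (5/17)·(-5) + (12/17)·3 = 11/17.
Against 2 this mix gives (5/17)·(-2) + (12/17)·5 = 50/17.
Against 3 this mix gives (5/17)·7 + (12/17)·(-2) = 11/17.
All of General C's active replies (1, 3) yield 11/17, and no column does worse for General R. The mix makes General C indifferent and guarantees 11/17, so it is optimal.

Yes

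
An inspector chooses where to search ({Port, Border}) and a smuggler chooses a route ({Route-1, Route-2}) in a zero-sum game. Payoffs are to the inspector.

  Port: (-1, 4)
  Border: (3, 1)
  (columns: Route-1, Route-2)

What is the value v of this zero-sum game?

13/7

Row minima: Port → -1, Border → 1; maximin = 1.
Column maxima: Route-1 → 3, Route-2 → 4; minimax = 3.
1 ≠ 3, so there is no saddle point; optimal play is mixed.
Let the inspector play Port with probability p. Expected payoff against Route-1: (-1)p + 3(1−p) = −4p + 3; against Route-2: 4p + 1(1−p) = 3p + 1.
Setting these equal: −4p + 3 = 3p + 1 ⇒ −7p = -2 ⇒ p = 2/7, and the value is (-4)·(2/7) + 3 = 13/7.
For the smuggler: with q = P(Route-1), equating Port's and Border's payoffs gives −5q + 4 = 2q + 1 ⇒ q = 3/7.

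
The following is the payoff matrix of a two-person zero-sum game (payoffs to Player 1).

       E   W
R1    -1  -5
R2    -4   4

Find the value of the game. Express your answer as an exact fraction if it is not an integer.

Row minima: R1 → -5, R2 → -4; maximin = -4.
Column maxima: E → -1, W → 4; minimax = -1.
-4 ≠ -1, so there is no saddle point; optimal play is mixed.
Let Player 1 play R1 with probability p. Expected payoff against E: (-1)p + (-4)(1−p) = 3p − 4; against W: (-5)p + 4(1−p) = −9p + 4.
Setting these equal: 3p − 4 = −9p + 4 ⇒ 12p = 8 ⇒ p = 2/3, and the value is (3)·(2/3) − 4 = -2.
For Player 2: with q = P(E), equating R1's and R2's payoffs gives 4q − 5 = −8q + 4 ⇒ q = 3/4.

-2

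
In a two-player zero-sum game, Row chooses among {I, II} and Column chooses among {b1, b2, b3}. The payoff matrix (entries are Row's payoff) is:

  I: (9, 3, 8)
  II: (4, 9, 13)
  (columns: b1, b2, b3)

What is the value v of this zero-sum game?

Row minima: I → 3, II → 4; maximin = 4.
Column maxima: b1 → 9, b2 → 9, b3 → 13; minimax = 9.
4 ≠ 9, so there is no saddle point; optimal play is mixed.
b3 is strictly dominated by b2 (it gives Row strictly more in every row), so Column never plays it.
On the remaining 2×2 (I, II vs b1, b2):
Let Row play I with probability p. Expected payoff against b1: 9p + 4(1−p) = 5p + 4; against b2: 3p + 9(1−p) = −6p + 9.
Setting these equal: 5p + 4 = −6p + 9 ⇒ 11p = 5 ⇒ p = 5/11, and the value is (5)·(5/11) + 4 = 69/11.
For Column: with q = P(b1), equating I's and II's payoffs gives 6q + 3 = −5q + 9 ⇒ q = 6/11.

69/11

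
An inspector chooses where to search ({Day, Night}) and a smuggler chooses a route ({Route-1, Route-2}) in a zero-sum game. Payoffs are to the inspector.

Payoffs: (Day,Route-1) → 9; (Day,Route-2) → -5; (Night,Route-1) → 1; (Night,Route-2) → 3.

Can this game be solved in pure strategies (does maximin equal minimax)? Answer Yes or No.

Row minima: Day → -5, Night → 1; maximin = 1.
Column maxima: Route-1 → 9, Route-2 → 3; minimax = 3.
1 ≠ 3, so no pure-strategy equilibrium exists.

No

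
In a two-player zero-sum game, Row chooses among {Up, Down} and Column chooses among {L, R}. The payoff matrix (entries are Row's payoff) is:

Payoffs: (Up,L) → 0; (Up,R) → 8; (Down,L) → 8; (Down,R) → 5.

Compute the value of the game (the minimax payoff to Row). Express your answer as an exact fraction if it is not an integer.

Row minima: Up → 0, Down → 5; maximin = 5.
Column maxima: L → 8, R → 8; minimax = 8.
5 ≠ 8, so there is no saddle point; optimal play is mixed.
Let Row play Up with probability p. Expected payoff against L: 0p + 8(1−p) = −8p + 8; against R: 8p + 5(1−p) = 3p + 5.
Setting these equal: −8p + 8 = 3p + 5 ⇒ −11p = -3 ⇒ p = 3/11, and the value is (-8)·(3/11) + 8 = 64/11.
For Column: with q = P(L), equating Up's and Down's payoffs gives −8q + 8 = 3q + 5 ⇒ q = 3/11.

64/11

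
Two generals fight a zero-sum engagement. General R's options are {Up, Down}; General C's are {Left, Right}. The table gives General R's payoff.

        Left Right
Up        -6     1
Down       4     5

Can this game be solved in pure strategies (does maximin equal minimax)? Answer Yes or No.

Yes

Row minima: Up → -6, Down → 4; maximin = 4.
Column maxima: Left → 4, Right → 5; minimax = 4.
maximin = minimax = 4, so a saddle point exists.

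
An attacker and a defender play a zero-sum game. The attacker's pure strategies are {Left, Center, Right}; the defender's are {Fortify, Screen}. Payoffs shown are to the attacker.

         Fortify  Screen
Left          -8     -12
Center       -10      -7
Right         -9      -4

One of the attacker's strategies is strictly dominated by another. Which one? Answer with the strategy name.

Center

Right gives a strictly higher payoff than Center against every column: -9 > -10, -4 > -7.
So Center is strictly dominated and the attacker never plays it.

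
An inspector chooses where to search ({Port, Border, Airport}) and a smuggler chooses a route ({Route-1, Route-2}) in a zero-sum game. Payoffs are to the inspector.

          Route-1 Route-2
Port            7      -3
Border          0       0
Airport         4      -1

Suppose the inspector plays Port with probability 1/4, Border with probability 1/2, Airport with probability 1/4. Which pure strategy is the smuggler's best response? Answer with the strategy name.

Route-2

If the smuggler plays Route-1, the inspector's expected payoff is (1/4)·7 + (1/2)·0 + (1/4)·4 = 11/4.
If the smuggler plays Route-2, the inspector's expected payoff is (1/4)·(-3) + (1/2)·0 + (1/4)·(-1) = -1.
The smuggler minimizes the inspector's payoff; the smallest is -1, so the best response is Route-2.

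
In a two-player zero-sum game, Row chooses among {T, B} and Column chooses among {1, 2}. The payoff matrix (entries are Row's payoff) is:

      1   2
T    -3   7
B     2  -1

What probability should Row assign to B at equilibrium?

Row minima: T → -3, B → -1; maximin = -1.
Column maxima: 1 → 2, 2 → 7; minimax = 2.
-1 ≠ 2, so there is no saddle point; optimal play is mixed.
Let Row play T with probability p. Expected payoff against 1: (-3)p + 2(1−p) = −5p + 2; against 2: 7p + (-1)(1−p) = 8p − 1.
Setting these equal: −5p + 2 = 8p − 1 ⇒ −13p = -3 ⇒ p = 3/13, and the value is (-5)·(3/13) + 2 = 11/13.
For Column: with q = P(1), equating T's and B's payoffs gives −10q + 7 = 3q − 1 ⇒ q = 8/13.

10/13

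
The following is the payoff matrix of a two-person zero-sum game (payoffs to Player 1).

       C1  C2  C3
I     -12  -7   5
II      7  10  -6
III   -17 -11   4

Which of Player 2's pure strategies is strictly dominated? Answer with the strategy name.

C2

C1 holds Player 1's payoff strictly below C2 in every row: -12 < -7, 7 < 10, -17 < -11.
So C2 is strictly dominated for Player 2.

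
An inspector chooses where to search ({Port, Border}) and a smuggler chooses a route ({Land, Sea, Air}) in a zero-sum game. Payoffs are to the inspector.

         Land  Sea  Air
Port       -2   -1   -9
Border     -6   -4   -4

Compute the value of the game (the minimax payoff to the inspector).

-46/9

Row minima: Port → -9, Border → -6; maximin = -6.
Column maxima: Land → -2, Sea → -1, Air → -4; minimax = -4.
-6 ≠ -4, so there is no saddle point; optimal play is mixed.
Sea is strictly dominated by Land (it gives the inspector strictly more in every row), so the smuggler never plays it.
On the remaining 2×2 (Port, Border vs Land, Air):
Let the inspector play Port with probability p. Expected payoff against Land: (-2)p + (-6)(1−p) = 4p − 6; against Air: (-9)p + (-4)(1−p) = −5p − 4.
Setting these equal: 4p − 6 = −5p − 4 ⇒ 9p = 2 ⇒ p = 2/9, and the value is (4)·(2/9) − 6 = -46/9.
For the smuggler: with q = P(Land), equating Port's and Border's payoffs gives 7q − 9 = −2q − 4 ⇒ q = 5/9.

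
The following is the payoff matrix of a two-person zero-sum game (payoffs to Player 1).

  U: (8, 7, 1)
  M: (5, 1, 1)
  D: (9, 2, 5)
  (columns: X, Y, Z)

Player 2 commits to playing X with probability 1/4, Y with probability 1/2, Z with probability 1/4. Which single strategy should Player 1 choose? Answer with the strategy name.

U

Expected payoff of U: (1/4)·8 + (1/2)·7 + (1/4)·1 = 23/4.
Expected payoff of M: (1/4)·5 + (1/2)·1 + (1/4)·1 = 2.
Expected payoff of D: (1/4)·9 + (1/2)·2 + (1/4)·5 = 9/2.
The largest is 23/4, so Player 1's best response is U.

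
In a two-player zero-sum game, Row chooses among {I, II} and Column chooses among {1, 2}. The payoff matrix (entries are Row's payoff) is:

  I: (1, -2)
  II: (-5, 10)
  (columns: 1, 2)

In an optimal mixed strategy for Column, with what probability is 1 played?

Row minima: I → -2, II → -5; maximin = -2.
Column maxima: 1 → 1, 2 → 10; minimax = 1.
-2 ≠ 1, so there is no saddle point; optimal play is mixed.
Let Row play I with probability p. Expected payoff against 1: 1p + (-5)(1−p) = 6p − 5; against 2: (-2)p + 10(1−p) = −12p + 10.
Setting these equal: 6p − 5 = −12p + 10 ⇒ 18p = 15 ⇒ p = 5/6, and the value is (6)·(5/6) − 5 = 0.
For Column: with q = P(1), equating I's and II's payoffs gives 3q − 2 = −15q + 10 ⇒ q = 2/3.

2/3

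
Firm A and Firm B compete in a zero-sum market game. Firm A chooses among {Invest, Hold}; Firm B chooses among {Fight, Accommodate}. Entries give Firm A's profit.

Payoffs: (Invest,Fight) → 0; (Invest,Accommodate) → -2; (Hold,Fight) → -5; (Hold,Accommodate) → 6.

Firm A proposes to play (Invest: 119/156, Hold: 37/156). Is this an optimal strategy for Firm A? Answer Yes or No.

No

Against Fight this mix gives (119/156)·0 + (37/156)·(-5) = -185/156.
Against Accommodate this mix gives (119/156)·(-2) + (37/156)·6 = -4/39.
Firm B will play Fight, holding Firm A to -185/156. Shifting weight toward the row that does better against Fight would raise this floor (the equalizing mix achieves -10/13 against both Fight and Accommodate), so the proposed strategy is not optimal.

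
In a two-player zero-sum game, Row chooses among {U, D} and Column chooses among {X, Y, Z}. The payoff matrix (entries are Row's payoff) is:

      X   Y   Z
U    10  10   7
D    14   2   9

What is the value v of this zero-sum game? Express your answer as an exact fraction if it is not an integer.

38/5

Row minima: U → 7, D → 2; maximin = 7.
Column maxima: X → 14, Y → 10, Z → 9; minimax = 9.
7 ≠ 9, so there is no saddle point; optimal play is mixed.
X is strictly dominated by Z (it gives Row strictly more in every row), so Column never plays it.
On the remaining 2×2 (U, D vs Y, Z):
Let Row play U with probability p. Expected payoff against Y: 10p + 2(1−p) = 8p + 2; against Z: 7p + 9(1−p) = −2p + 9.
Setting these equal: 8p + 2 = −2p + 9 ⇒ 10p = 7 ⇒ p = 7/10, and the value is (8)·(7/10) + 2 = 38/5.
For Column: with q = P(Y), equating U's and D's payoffs gives 3q + 7 = −7q + 9 ⇒ q = 1/5.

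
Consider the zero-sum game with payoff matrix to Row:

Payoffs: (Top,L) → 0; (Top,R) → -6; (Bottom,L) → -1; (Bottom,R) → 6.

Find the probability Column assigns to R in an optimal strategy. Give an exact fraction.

Row minima: Top → -6, Bottom → -1; maximin = -1.
Column maxima: L → 0, R → 6; minimax = 0.
-1 ≠ 0, so there is no saddle point; optimal play is mixed.
Let Row play Top with probability p. Expected payoff against L: 0p + (-1)(1−p) = p − 1; against R: (-6)p + 6(1−p) = −12p + 6.
Setting these equal: p − 1 = −12p + 6 ⇒ 13p = 7 ⇒ p = 7/13, and the value is (1)·(7/13) − 1 = -6/13.
For Column: with q = P(L), equating Top's and Bottom's payoffs gives 6q − 6 = −7q + 6 ⇒ q = 12/13.

1/13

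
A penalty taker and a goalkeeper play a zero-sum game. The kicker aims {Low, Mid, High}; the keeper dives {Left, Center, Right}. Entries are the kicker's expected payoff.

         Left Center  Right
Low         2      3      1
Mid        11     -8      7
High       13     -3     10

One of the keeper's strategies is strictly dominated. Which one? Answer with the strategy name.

Right holds the kicker's payoff strictly below Left in every row: 1 < 2, 7 < 11, 10 < 13.
So Left is strictly dominated for the keeper.

Left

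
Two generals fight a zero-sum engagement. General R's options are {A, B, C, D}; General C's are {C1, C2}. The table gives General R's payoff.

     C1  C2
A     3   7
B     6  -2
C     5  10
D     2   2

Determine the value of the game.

Row minima: A → 3, B → -2, C → 5, D → 2; maximin = 5.
Column maxima: C1 → 6, C2 → 10; minimax = 6.
5 ≠ 6, so there is no saddle point; optimal play is mixed.
A is strictly dominated by C, so General R never plays it.
D is strictly dominated by C, so General R never plays it.
On the remaining 2×2 (B, C vs C1, C2):
Let General R play B with probability p. Expected payoff against C1: 6p + 5(1−p) = p + 5; against C2: (-2)p + 10(1−p) = −12p + 10.
Setting these equal: p + 5 = −12p + 10 ⇒ 13p = 5 ⇒ p = 5/13, and the value is (1)·(5/13) + 5 = 70/13.
For General C: with q = P(C1), equating B's and C's payoffs gives 8q − 2 = −5q + 10 ⇒ q = 12/13.

70/13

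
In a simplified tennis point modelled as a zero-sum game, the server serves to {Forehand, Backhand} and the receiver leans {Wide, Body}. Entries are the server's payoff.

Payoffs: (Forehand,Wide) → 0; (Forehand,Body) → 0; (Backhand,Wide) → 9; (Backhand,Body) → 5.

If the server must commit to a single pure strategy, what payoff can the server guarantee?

Row minima: Forehand → 0, Backhand → 5.
The best of these is 5.

5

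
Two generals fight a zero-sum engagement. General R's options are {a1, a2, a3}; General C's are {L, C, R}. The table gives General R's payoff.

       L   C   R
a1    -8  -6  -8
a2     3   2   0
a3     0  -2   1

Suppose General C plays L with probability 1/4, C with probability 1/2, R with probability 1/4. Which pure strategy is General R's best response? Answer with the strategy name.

a2

Expected payoff of a1: (1/4)·(-8) + (1/2)·(-6) + (1/4)·(-8) = -7.
Expected payoff of a2: (1/4)·3 + (1/2)·2 + (1/4)·0 = 7/4.
Expected payoff of a3: (1/4)·0 + (1/2)·(-2) + (1/4)·1 = -3/4.
The largest is 7/4, so General R's best response is a2.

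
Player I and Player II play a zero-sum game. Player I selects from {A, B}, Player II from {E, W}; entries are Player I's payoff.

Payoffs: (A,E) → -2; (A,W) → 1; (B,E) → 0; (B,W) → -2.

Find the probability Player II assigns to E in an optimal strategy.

Row minima: A → -2, B → -2; maximin = -2.
Column maxima: E → 0, W → 1; minimax = 0.
-2 ≠ 0, so there is no saddle point; optimal play is mixed.
Let Player I play A with probability p. Expected payoff against E: (-2)p + 0(1−p) = −2p; against W: 1p + (-2)(1−p) = 3p − 2.
Setting these equal: −2p = 3p − 2 ⇒ −5p = -2 ⇒ p = 2/5, and the value is (-2)·(2/5) = -4/5.
For Player II: with q = P(E), equating A's and B's payoffs gives −3q + 1 = 2q − 2 ⇒ q = 3/5.

3/5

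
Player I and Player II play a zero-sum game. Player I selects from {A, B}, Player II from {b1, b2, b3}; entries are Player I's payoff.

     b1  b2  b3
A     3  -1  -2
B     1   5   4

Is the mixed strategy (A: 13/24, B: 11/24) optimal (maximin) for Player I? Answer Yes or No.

Against b1 this mix gives (13/24)·3 + (11/24)·1 = 25/12.
Against b2 this mix gives (13/24)·(-1) + (11/24)·5 = 7/4.
Against b3 this mix gives (13/24)·(-2) + (11/24)·4 = 3/4.
Player II will play b3, holding Player I to 3/4. Shifting weight toward the row that does better against b3 would raise this floor (the equalizing mix achieves 7/4 against both b3 and b1), so the proposed strategy is not optimal.

No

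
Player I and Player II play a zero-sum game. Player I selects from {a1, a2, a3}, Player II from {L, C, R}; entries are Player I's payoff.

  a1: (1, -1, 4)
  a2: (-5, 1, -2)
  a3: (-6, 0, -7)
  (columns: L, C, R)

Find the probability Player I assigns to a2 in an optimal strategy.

Row minima: a1 → -1, a2 → -5, a3 → -7; maximin = -1.
Column maxima: L → 1, C → 1, R → 4; minimax = 1.
-1 ≠ 1, so there is no saddle point; optimal play is mixed.
a3 is strictly dominated by a2, so Player I never plays it.
With a3 eliminated, R is strictly dominated by L (it gives Player I strictly more in every remaining row), so Player II never plays it.
On the remaining 2×2 (a1, a2 vs L, C):
Let Player I play a1 with probability p. Expected payoff against L: 1p + (-5)(1−p) = 6p − 5; against C: (-1)p + 1(1−p) = −2p + 1.
Setting these equal: 6p − 5 = −2p + 1 ⇒ 8p = 6 ⇒ p = 3/4, and the value is (6)·(3/4) − 5 = -1/2.
For Player II: with q = P(L), equating a1's and a2's payoffs gives 2q − 1 = −6q + 1 ⇒ q = 1/4.

1/4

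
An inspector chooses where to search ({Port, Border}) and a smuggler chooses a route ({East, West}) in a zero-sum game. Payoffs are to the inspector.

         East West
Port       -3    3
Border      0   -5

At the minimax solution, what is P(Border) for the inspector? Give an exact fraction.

Row minima: Port → -3, Border → -5; maximin = -3.
Column maxima: East → 0, West → 3; minimax = 0.
-3 ≠ 0, so there is no saddle point; optimal play is mixed.
Let the inspector play Port with probability p. Expected payoff against East: (-3)p + 0(1−p) = −3p; against West: 3p + (-5)(1−p) = 8p − 5.
Setting these equal: −3p = 8p − 5 ⇒ −11p = -5 ⇒ p = 5/11, and the value is (-3)·(5/11) = -15/11.
For the smuggler: with q = P(East), equating Port's and Border's payoffs gives −6q + 3 = 5q − 5 ⇒ q = 8/11.

6/11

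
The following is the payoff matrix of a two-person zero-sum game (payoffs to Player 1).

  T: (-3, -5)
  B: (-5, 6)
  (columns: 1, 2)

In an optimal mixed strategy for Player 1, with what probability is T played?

Row minima: T → -5, B → -5; maximin = -5.
Column maxima: 1 → -3, 2 → 6; minimax = -3.
-5 ≠ -3, so there is no saddle point; optimal play is mixed.
Let Player 1 play T with probability p. Expected payoff against 1: (-3)p + (-5)(1−p) = 2p − 5; against 2: (-5)p + 6(1−p) = −11p + 6.
Setting these equal: 2p − 5 = −11p + 6 ⇒ 13p = 11 ⇒ p = 11/13, and the value is (2)·(11/13) − 5 = -43/13.
For Player 2: with q = P(1), equating T's and B's payoffs gives 2q − 5 = −11q + 6 ⇒ q = 11/13.

11/13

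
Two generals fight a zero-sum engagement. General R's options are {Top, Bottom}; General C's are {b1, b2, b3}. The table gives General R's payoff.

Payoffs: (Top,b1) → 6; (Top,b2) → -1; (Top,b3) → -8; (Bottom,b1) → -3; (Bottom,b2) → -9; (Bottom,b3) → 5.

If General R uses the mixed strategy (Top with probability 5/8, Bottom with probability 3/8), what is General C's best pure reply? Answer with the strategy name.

b2

If General C plays b1, General R's expected payoff is (5/8)·6 + (3/8)·(-3) = 21/8.
If General C plays b2, General R's expected payoff is (5/8)·(-1) + (3/8)·(-9) = -4.
If General C plays b3, General R's expected payoff is (5/8)·(-8) + (3/8)·5 = -25/8.
General C minimizes General R's payoff; the smallest is -4, so the best response is b2.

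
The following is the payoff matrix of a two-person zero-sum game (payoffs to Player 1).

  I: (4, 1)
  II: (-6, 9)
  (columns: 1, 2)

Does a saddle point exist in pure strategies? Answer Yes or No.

Row minima: I → 1, II → -6; maximin = 1.
Column maxima: 1 → 4, 2 → 9; minimax = 4.
1 ≠ 4, so no pure-strategy equilibrium exists.

No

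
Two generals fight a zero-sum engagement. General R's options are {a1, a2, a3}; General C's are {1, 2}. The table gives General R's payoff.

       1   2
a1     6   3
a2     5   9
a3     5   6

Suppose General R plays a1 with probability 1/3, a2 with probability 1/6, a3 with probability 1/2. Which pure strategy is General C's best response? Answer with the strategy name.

1

If General C plays 1, General R's expected payoff is (1/3)·6 + (1/6)·5 + (1/2)·5 = 16/3.
If General C plays 2, General R's expected payoff is (1/3)·3 + (1/6)·9 + (1/2)·6 = 11/2.
General C minimizes General R's payoff; the smallest is 16/3, so the best response is 1.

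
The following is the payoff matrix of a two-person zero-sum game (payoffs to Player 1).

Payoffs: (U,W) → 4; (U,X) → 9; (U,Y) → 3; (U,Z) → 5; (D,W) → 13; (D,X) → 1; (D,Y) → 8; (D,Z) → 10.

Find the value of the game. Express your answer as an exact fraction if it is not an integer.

69/13

Row minima: U → 3, D → 1; maximin = 3.
Column maxima: W → 13, X → 9, Y → 8, Z → 10; minimax = 8.
3 ≠ 8, so there is no saddle point; optimal play is mixed.
W is strictly dominated by Y (it gives Player 1 strictly more in every row), so Player 2 never plays it.
Z is strictly dominated by Y (it gives Player 1 strictly more in every row), so Player 2 never plays it.
On the remaining 2×2 (U, D vs X, Y):
Let Player 1 play U with probability p. Expected payoff against X: 9p + 1(1−p) = 8p + 1; against Y: 3p + 8(1−p) = −5p + 8.
Setting these equal: 8p + 1 = −5p + 8 ⇒ 13p = 7 ⇒ p = 7/13, and the value is (8)·(7/13) + 1 = 69/13.
For Player 2: with q = P(X), equating U's and D's payoffs gives 6q + 3 = −7q + 8 ⇒ q = 5/13.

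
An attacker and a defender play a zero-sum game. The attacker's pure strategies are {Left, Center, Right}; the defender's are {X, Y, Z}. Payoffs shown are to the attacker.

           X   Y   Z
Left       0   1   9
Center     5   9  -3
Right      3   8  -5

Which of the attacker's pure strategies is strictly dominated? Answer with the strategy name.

Right

Center gives a strictly higher payoff than Right against every column: 5 > 3, 9 > 8, -3 > -5.
So Right is strictly dominated and the attacker never plays it.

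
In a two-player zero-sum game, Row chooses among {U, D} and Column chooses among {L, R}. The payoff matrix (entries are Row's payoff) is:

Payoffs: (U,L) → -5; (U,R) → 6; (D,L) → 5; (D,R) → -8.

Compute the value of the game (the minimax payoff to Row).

Row minima: U → -5, D → -8; maximin = -5.
Column maxima: L → 5, R → 6; minimax = 5.
-5 ≠ 5, so there is no saddle point; optimal play is mixed.
Let Row play U with probability p. Expected payoff against L: (-5)p + 5(1−p) = −10p + 5; against R: 6p + (-8)(1−p) = 14p − 8.
Setting these equal: −10p + 5 = 14p − 8 ⇒ −24p = -13 ⇒ p = 13/24, and the value is (-10)·(13/24) + 5 = -5/12.
For Column: with q = P(L), equating U's and D's payoffs gives −11q + 6 = 13q − 8 ⇒ q = 7/12.

-5/12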